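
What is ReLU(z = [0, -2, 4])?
h = [0, 0, 4]

ReLU applied element-wise: max(0,0)=0, max(0,-2)=0, max(0,4)=4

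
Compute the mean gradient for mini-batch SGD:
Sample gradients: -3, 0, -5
Average gradient = -2.667

Average = (1/3)(-3 + 0 + -5) = -8/3 = -2.667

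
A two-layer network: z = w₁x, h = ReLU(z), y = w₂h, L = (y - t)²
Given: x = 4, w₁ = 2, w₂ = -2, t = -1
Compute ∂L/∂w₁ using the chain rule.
∂L/∂w₁ = 240

Forward pass:
z = w₁x = 2×4 = 8
h = ReLU(8) = 8
y = w₂h = -2×8 = -16

Backward pass:
∂L/∂y = 2(y - t) = 2(-16 - -1) = -30
∂y/∂h = w₂ = -2
∂h/∂z = 1 (ReLU derivative)
∂z/∂w₁ = x = 4

∂L/∂w₁ = -30 × -2 × 1 × 4 = 240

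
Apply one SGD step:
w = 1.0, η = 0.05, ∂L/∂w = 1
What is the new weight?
w_new = 0.95

w_new = w - η·∂L/∂w = 1.0 - 0.05×(1) = 1.0 - (0.05) = 0.95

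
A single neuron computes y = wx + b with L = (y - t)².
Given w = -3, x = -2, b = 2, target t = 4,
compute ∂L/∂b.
∂L/∂b = 8

y = wx + b = (-3)(-2) + 2 = 8
∂L/∂y = 2(y - t) = 2(8 - 4) = 8
∂y/∂b = 1
∂L/∂b = ∂L/∂y · ∂y/∂b = 8 × 1 = 8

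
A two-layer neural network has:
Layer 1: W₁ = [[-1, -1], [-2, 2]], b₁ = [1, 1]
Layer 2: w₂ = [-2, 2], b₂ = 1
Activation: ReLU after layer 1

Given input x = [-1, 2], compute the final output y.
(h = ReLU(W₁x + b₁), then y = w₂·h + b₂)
y = 15

Layer 1 pre-activation: z₁ = [0, 7]
After ReLU: h = [0, 7]
Layer 2 output: y = -2×0 + 2×7 + 1 = 15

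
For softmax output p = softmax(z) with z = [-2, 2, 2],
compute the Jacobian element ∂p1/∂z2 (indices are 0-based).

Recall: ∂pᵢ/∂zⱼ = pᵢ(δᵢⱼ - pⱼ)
∂p1/∂z2 = -0.2455

p = softmax(z) = [0.009075, 0.4955, 0.4955]
p1 = 0.4955, p2 = 0.4955

∂p1/∂z2 = -p1 × p2 = -0.4955 × 0.4955 = -0.2455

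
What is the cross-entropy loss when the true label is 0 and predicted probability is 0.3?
L = 0.3567

L = -0·log(0.3) - 1·log(0.7) = -log(0.7) = 0.3567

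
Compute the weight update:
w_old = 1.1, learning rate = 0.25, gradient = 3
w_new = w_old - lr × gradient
w_new = 0.35

w_new = w - η·∂L/∂w = 1.1 - 0.25×(3) = 1.1 - (0.75) = 0.35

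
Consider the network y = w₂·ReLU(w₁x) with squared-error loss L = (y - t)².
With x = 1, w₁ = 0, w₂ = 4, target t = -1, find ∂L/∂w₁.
∂L/∂w₁ = 0

Forward pass:
z = w₁x = 0×1 = 0
h = ReLU(0) = 0
y = w₂h = 4×0 = 0

Backward pass:
∂L/∂y = 2(y - t) = 2(0 - -1) = 2
∂y/∂h = w₂ = 4
∂h/∂z = 0 (ReLU derivative)
∂z/∂w₁ = x = 1

∂L/∂w₁ = 2 × 4 × 0 × 1 = 0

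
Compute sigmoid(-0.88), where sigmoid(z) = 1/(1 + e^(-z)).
0.2932

sigmoid(-0.88) = 1/(1 + e^(0.88)) = 1/(1 + 2.411) = 0.2932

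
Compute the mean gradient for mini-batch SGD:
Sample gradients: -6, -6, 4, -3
Average gradient = -2.75

Average = (1/4)(-6 + -6 + 4 + -3) = -11/4 = -2.75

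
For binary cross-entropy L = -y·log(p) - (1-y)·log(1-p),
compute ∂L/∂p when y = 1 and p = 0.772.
∂L/∂p = -1.295

∂L/∂p = -y/p + (1-y)/(1-p) = -1/0.772 + 0 = -1.295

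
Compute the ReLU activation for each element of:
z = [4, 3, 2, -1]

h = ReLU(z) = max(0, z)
h = [4, 3, 2, 0]

ReLU applied element-wise: max(0,4)=4, max(0,3)=3, max(0,2)=2, max(0,-1)=0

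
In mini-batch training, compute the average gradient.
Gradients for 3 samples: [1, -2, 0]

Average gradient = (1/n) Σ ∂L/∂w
Average gradient = -0.3333

Average = (1/3)(1 + -2 + 0) = -1/3 = -0.3333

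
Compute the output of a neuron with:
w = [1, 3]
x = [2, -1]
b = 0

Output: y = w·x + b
y = -1

y = (1)(2) + (3)(-1) + 0 = -1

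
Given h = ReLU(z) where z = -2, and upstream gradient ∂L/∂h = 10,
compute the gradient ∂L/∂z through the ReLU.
∂L/∂z = 0

h = ReLU(-2) = 0
Since z < 0: ∂h/∂z = 0
∂L/∂z = ∂L/∂h · ∂h/∂z = 10 × 0 = 0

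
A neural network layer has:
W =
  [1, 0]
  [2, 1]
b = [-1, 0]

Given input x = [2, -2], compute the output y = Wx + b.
y = [1, 2]

Wx = [1×2 + 0×-2, 2×2 + 1×-2]
   = [2, 2]
y = Wx + b = [2 + -1, 2 + 0] = [1, 2]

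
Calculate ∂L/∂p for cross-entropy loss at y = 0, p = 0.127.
∂L/∂p = 1.145

∂L/∂p = -y/p + (1-y)/(1-p) = 0 + 1/0.873 = 1.145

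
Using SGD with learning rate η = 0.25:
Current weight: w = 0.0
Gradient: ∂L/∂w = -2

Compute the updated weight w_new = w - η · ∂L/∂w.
w_new = 0.5

w_new = w - η·∂L/∂w = 0.0 - 0.25×(-2) = 0.0 - (-0.5) = 0.5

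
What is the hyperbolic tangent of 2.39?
0.9833

tanh(2.39) = (e^(2.39) - e^(-2.39))/(e^(2.39) + e^(-2.39)) = 0.9833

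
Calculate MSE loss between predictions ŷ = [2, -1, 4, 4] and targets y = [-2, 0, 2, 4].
MSE = 5.25

MSE = (1/4)((2--2)² + (-1-0)² + (4-2)² + (4-4)²) = (1/4)(16 + 1 + 4 + 0) = 5.25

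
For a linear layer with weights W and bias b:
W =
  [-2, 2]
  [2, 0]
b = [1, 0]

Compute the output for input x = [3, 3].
y = [1, 6]

Wx = [-2×3 + 2×3, 2×3 + 0×3]
   = [0, 6]
y = Wx + b = [0 + 1, 6 + 0] = [1, 6]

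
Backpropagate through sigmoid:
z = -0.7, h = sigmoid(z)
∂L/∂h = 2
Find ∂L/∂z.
∂L/∂z = 0.4434

σ(-0.7) = 0.3318
σ'(-0.7) = σ(-0.7)(1 - σ(-0.7)) = 0.3318 × 0.6682 = 0.2217
∂L/∂z = ∂L/∂h · σ'(z) = 2 × 0.2217 = 0.4434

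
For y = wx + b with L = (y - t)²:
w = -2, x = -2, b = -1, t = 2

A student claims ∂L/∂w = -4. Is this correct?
Correct

y = (-2)(-2) + -1 = 3
∂L/∂y = 2(y - t) = 2(3 - 2) = 2
∂y/∂w = x = -2
∂L/∂w = 2 × -2 = -4

Claimed value: -4
Correct: The correct gradient is -4.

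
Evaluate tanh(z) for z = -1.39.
-0.8832

tanh(-1.39) = (e^(-1.39) - e^(1.39))/(e^(-1.39) + e^(1.39)) = -0.8832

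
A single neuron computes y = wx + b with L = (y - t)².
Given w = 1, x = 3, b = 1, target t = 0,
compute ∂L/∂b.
∂L/∂b = 8

y = wx + b = (1)(3) + 1 = 4
∂L/∂y = 2(y - t) = 2(4 - 0) = 8
∂y/∂b = 1
∂L/∂b = ∂L/∂y · ∂y/∂b = 8 × 1 = 8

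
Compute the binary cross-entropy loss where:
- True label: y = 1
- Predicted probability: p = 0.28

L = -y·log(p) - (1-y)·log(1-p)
L = 1.273

L = -1·log(0.28) - 0·log(0.72) = -log(0.28) = 1.273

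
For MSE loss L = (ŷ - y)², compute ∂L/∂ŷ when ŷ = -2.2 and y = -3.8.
∂L/∂ŷ = 3.2

∂L/∂ŷ = 2(ŷ - y) = 2(-2.2 - -3.8) = 2(1.6) = 3.2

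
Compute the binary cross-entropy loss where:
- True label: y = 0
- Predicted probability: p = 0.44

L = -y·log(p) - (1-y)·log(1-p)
L = 0.5798

L = -0·log(0.44) - 1·log(0.56) = -log(0.56) = 0.5798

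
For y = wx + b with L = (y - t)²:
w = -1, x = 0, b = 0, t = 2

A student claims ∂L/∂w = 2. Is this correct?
Incorrect

y = (-1)(0) + 0 = 0
∂L/∂y = 2(y - t) = 2(0 - 2) = -4
∂y/∂w = x = 0
∂L/∂w = -4 × 0 = 0

Claimed value: 2
Incorrect: The correct gradient is 0.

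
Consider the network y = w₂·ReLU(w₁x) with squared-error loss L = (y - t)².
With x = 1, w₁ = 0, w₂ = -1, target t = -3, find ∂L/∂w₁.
∂L/∂w₁ = 0

Forward pass:
z = w₁x = 0×1 = 0
h = ReLU(0) = 0
y = w₂h = -1×0 = 0

Backward pass:
∂L/∂y = 2(y - t) = 2(0 - -3) = 6
∂y/∂h = w₂ = -1
∂h/∂z = 0 (ReLU derivative)
∂z/∂w₁ = x = 1

∂L/∂w₁ = 6 × -1 × 0 × 1 = 0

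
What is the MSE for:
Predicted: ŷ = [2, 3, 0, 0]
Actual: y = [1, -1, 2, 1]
MSE = 5.5

MSE = (1/4)((2-1)² + (3--1)² + (0-2)² + (0-1)²) = (1/4)(1 + 16 + 4 + 1) = 5.5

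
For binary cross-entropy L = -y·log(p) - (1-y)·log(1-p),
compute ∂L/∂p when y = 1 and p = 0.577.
∂L/∂p = -1.733

∂L/∂p = -y/p + (1-y)/(1-p) = -1/0.577 + 0 = -1.733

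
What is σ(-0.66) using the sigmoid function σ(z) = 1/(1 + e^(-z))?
0.3407

sigmoid(-0.66) = 1/(1 + e^(0.66)) = 1/(1 + 1.935) = 0.3407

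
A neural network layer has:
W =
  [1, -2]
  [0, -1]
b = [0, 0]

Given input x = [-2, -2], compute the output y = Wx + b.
y = [2, 2]

Wx = [1×-2 + -2×-2, 0×-2 + -1×-2]
   = [2, 2]
y = Wx + b = [2 + 0, 2 + 0] = [2, 2]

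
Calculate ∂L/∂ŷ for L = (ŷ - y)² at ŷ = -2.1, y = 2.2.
∂L/∂ŷ = -8.6

∂L/∂ŷ = 2(ŷ - y) = 2(-2.1 - 2.2) = 2(-4.3) = -8.6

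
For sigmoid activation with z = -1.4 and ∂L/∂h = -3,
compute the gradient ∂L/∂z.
∂L/∂z = -0.4761

σ(-1.4) = 0.1978
σ'(-1.4) = σ(-1.4)(1 - σ(-1.4)) = 0.1978 × 0.8022 = 0.1587
∂L/∂z = ∂L/∂h · σ'(z) = -3 × 0.1587 = -0.4761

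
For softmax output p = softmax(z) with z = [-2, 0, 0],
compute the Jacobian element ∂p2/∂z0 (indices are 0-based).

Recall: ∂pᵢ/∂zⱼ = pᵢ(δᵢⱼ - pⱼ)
∂p2/∂z0 = -0.02968

p = softmax(z) = [0.06338, 0.4683, 0.4683]
p2 = 0.4683, p0 = 0.06338

∂p2/∂z0 = -p2 × p0 = -0.4683 × 0.06338 = -0.02968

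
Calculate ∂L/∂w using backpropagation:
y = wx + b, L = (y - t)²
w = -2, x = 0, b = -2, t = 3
∂L/∂w = 0

y = wx + b = (-2)(0) + -2 = -2
∂L/∂y = 2(y - t) = 2(-2 - 3) = -10
∂y/∂w = x = 0
∂L/∂w = ∂L/∂y · ∂y/∂w = -10 × 0 = 0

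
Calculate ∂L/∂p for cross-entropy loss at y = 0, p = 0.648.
∂L/∂p = 2.841

∂L/∂p = -y/p + (1-y)/(1-p) = 0 + 1/0.352 = 2.841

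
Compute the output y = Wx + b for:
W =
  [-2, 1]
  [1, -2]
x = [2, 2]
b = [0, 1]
y = [-2, -1]

Wx = [-2×2 + 1×2, 1×2 + -2×2]
   = [-2, -2]
y = Wx + b = [-2 + 0, -2 + 1] = [-2, -1]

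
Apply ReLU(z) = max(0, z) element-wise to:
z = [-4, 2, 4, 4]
h = [0, 2, 4, 4]

ReLU applied element-wise: max(0,-4)=0, max(0,2)=2, max(0,4)=4, max(0,4)=4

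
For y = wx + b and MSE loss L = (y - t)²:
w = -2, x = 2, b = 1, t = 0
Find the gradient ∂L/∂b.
∂L/∂b = -6

y = wx + b = (-2)(2) + 1 = -3
∂L/∂y = 2(y - t) = 2(-3 - 0) = -6
∂y/∂b = 1
∂L/∂b = ∂L/∂y · ∂y/∂b = -6 × 1 = -6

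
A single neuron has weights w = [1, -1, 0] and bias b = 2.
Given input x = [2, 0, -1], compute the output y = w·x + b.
y = 4

y = (1)(2) + (-1)(0) + (0)(-1) + 2 = 4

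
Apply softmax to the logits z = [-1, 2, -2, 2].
p = [0.0241, 0.4835, 0.0089, 0.4835]

exp(z) = [0.3679, 7.389, 0.1353, 7.389]
Sum = 15.28
p = [0.0241, 0.4835, 0.0089, 0.4835]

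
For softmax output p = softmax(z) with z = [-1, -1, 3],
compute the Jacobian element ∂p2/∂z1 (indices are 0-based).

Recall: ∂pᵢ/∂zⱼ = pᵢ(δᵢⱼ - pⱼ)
∂p2/∂z1 = -0.01704

p = softmax(z) = [0.01767, 0.01767, 0.9647]
p2 = 0.9647, p1 = 0.01767

∂p2/∂z1 = -p2 × p1 = -0.9647 × 0.01767 = -0.01704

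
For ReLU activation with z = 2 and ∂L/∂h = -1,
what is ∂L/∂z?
∂L/∂z = -1

h = ReLU(2) = 2
Since z > 0: ∂h/∂z = 1
∂L/∂z = ∂L/∂h · ∂h/∂z = -1 × 1 = -1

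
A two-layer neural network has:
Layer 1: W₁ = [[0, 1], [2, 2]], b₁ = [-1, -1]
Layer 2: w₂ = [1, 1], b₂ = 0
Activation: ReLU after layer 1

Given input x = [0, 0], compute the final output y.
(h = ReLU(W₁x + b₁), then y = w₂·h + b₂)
y = 0

Layer 1 pre-activation: z₁ = [-1, -1]
After ReLU: h = [0, 0]
Layer 2 output: y = 1×0 + 1×0 + 0 = 0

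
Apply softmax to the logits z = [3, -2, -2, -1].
p = [0.9692, 0.0065, 0.0065, 0.0178]

exp(z) = [20.09, 0.1353, 0.1353, 0.3679]
Sum = 20.72
p = [0.9692, 0.0065, 0.0065, 0.0178]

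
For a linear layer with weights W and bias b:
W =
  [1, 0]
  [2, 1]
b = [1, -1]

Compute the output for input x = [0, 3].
y = [1, 2]

Wx = [1×0 + 0×3, 2×0 + 1×3]
   = [0, 3]
y = Wx + b = [0 + 1, 3 + -1] = [1, 2]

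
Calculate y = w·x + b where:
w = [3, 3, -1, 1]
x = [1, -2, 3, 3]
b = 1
y = -2

y = (3)(1) + (3)(-2) + (-1)(3) + (1)(3) + 1 = -2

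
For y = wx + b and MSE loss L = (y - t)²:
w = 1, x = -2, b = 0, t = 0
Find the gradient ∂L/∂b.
∂L/∂b = -4

y = wx + b = (1)(-2) + 0 = -2
∂L/∂y = 2(y - t) = 2(-2 - 0) = -4
∂y/∂b = 1
∂L/∂b = ∂L/∂y · ∂y/∂b = -4 × 1 = -4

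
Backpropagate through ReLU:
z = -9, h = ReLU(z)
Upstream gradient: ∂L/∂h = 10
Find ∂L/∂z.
∂L/∂z = 0

h = ReLU(-9) = 0
Since z < 0: ∂h/∂z = 0
∂L/∂z = ∂L/∂h · ∂h/∂z = 10 × 0 = 0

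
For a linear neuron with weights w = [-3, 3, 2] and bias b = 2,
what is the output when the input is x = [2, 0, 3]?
y = 2

y = (-3)(2) + (3)(0) + (2)(3) + 2 = 2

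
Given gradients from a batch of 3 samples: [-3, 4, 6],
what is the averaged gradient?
Average gradient = 2.333

Average = (1/3)(-3 + 4 + 6) = 7/3 = 2.333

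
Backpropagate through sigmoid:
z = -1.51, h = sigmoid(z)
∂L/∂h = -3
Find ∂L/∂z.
∂L/∂z = -0.4446

σ(-1.51) = 0.1809
σ'(-1.51) = σ(-1.51)(1 - σ(-1.51)) = 0.1809 × 0.8191 = 0.1482
∂L/∂z = ∂L/∂h · σ'(z) = -3 × 0.1482 = -0.4446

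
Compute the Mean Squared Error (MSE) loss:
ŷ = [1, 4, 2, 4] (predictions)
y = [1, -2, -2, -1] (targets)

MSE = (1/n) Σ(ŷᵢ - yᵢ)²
MSE = 19.25

MSE = (1/4)((1-1)² + (4--2)² + (2--2)² + (4--1)²) = (1/4)(0 + 36 + 16 + 25) = 19.25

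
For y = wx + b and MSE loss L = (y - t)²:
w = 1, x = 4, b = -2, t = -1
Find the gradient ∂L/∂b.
∂L/∂b = 6

y = wx + b = (1)(4) + -2 = 2
∂L/∂y = 2(y - t) = 2(2 - -1) = 6
∂y/∂b = 1
∂L/∂b = ∂L/∂y · ∂y/∂b = 6 × 1 = 6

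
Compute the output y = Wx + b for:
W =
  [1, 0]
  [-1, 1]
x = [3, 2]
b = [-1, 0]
y = [2, -1]

Wx = [1×3 + 0×2, -1×3 + 1×2]
   = [3, -1]
y = Wx + b = [3 + -1, -1 + 0] = [2, -1]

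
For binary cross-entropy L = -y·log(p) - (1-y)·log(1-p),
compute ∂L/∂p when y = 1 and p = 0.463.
∂L/∂p = -2.16

∂L/∂p = -y/p + (1-y)/(1-p) = -1/0.463 + 0 = -2.16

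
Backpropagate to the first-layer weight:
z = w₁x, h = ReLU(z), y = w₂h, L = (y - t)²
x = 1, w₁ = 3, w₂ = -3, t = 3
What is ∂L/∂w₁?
∂L/∂w₁ = 72

Forward pass:
z = w₁x = 3×1 = 3
h = ReLU(3) = 3
y = w₂h = -3×3 = -9

Backward pass:
∂L/∂y = 2(y - t) = 2(-9 - 3) = -24
∂y/∂h = w₂ = -3
∂h/∂z = 1 (ReLU derivative)
∂z/∂w₁ = x = 1

∂L/∂w₁ = -24 × -3 × 1 × 1 = 72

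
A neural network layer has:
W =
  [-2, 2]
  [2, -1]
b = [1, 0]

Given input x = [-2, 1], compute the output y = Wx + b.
y = [7, -5]

Wx = [-2×-2 + 2×1, 2×-2 + -1×1]
   = [6, -5]
y = Wx + b = [6 + 1, -5 + 0] = [7, -5]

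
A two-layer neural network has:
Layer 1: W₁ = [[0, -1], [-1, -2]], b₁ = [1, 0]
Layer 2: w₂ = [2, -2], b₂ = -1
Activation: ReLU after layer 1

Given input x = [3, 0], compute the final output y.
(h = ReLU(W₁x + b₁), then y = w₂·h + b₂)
y = 1

Layer 1 pre-activation: z₁ = [1, -3]
After ReLU: h = [1, 0]
Layer 2 output: y = 2×1 + -2×0 + -1 = 1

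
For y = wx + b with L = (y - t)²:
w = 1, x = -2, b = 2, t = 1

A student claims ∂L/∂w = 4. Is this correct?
Correct

y = (1)(-2) + 2 = 0
∂L/∂y = 2(y - t) = 2(0 - 1) = -2
∂y/∂w = x = -2
∂L/∂w = -2 × -2 = 4

Claimed value: 4
Correct: The correct gradient is 4.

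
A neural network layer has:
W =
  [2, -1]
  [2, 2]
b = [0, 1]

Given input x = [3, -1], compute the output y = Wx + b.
y = [7, 5]

Wx = [2×3 + -1×-1, 2×3 + 2×-1]
   = [7, 4]
y = Wx + b = [7 + 0, 4 + 1] = [7, 5]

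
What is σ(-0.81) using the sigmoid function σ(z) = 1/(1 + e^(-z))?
0.3079

sigmoid(-0.81) = 1/(1 + e^(0.81)) = 1/(1 + 2.248) = 0.3079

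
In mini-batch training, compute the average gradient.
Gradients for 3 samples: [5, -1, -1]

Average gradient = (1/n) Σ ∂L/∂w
Average gradient = 1

Average = (1/3)(5 + -1 + -1) = 3/3 = 1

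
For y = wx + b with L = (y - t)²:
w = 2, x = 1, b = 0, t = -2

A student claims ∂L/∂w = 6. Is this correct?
Incorrect

y = (2)(1) + 0 = 2
∂L/∂y = 2(y - t) = 2(2 - -2) = 8
∂y/∂w = x = 1
∂L/∂w = 8 × 1 = 8

Claimed value: 6
Incorrect: The correct gradient is 8.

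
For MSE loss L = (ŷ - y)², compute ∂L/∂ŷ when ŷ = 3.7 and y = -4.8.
∂L/∂ŷ = 17.0

∂L/∂ŷ = 2(ŷ - y) = 2(3.7 - -4.8) = 2(8.5) = 17.0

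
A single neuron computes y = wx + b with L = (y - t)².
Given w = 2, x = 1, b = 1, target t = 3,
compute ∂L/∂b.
∂L/∂b = 0

y = wx + b = (2)(1) + 1 = 3
∂L/∂y = 2(y - t) = 2(3 - 3) = 0
∂y/∂b = 1
∂L/∂b = ∂L/∂y · ∂y/∂b = 0 × 1 = 0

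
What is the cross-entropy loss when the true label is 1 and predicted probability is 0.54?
L = 0.6162

L = -1·log(0.54) - 0·log(0.46) = -log(0.54) = 0.6162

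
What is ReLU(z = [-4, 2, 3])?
h = [0, 2, 3]

ReLU applied element-wise: max(0,-4)=0, max(0,2)=2, max(0,3)=3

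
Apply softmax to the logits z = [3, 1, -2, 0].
p = [0.839, 0.1135, 0.0057, 0.0418]

exp(z) = [20.09, 2.718, 0.1353, 1]
Sum = 23.94
p = [0.839, 0.1135, 0.0057, 0.0418]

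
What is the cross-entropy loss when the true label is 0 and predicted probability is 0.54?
L = 0.7765

L = -0·log(0.54) - 1·log(0.46) = -log(0.46) = 0.7765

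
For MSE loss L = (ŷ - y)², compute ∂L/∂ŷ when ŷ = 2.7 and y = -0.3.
∂L/∂ŷ = 6.0

∂L/∂ŷ = 2(ŷ - y) = 2(2.7 - -0.3) = 2(3.0) = 6.0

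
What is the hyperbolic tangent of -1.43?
-0.8917

tanh(-1.43) = (e^(-1.43) - e^(1.43))/(e^(-1.43) + e^(1.43)) = -0.8917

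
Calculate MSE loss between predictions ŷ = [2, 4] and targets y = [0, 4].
MSE = 2

MSE = (1/2)((2-0)² + (4-4)²) = (1/2)(4 + 0) = 2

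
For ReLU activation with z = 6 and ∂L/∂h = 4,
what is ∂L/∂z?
∂L/∂z = 4

h = ReLU(6) = 6
Since z > 0: ∂h/∂z = 1
∂L/∂z = ∂L/∂h · ∂h/∂z = 4 × 1 = 4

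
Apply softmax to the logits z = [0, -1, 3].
p = [0.0466, 0.0171, 0.9362]

exp(z) = [1, 0.3679, 20.09]
Sum = 21.45
p = [0.0466, 0.0171, 0.9362]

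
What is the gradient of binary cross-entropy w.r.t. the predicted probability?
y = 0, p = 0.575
∂L/∂p = 2.353

∂L/∂p = -y/p + (1-y)/(1-p) = 0 + 1/0.425 = 2.353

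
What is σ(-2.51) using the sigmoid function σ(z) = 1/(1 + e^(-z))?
0.07516

sigmoid(-2.51) = 1/(1 + e^(2.51)) = 1/(1 + 12.3) = 0.07516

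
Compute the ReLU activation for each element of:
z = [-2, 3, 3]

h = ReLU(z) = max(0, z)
h = [0, 3, 3]

ReLU applied element-wise: max(0,-2)=0, max(0,3)=3, max(0,3)=3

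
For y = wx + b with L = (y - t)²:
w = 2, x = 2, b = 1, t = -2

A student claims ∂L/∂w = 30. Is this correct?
Incorrect

y = (2)(2) + 1 = 5
∂L/∂y = 2(y - t) = 2(5 - -2) = 14
∂y/∂w = x = 2
∂L/∂w = 14 × 2 = 28

Claimed value: 30
Incorrect: The correct gradient is 28.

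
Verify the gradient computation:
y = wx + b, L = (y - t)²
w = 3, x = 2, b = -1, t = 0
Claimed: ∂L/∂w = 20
Correct

y = (3)(2) + -1 = 5
∂L/∂y = 2(y - t) = 2(5 - 0) = 10
∂y/∂w = x = 2
∂L/∂w = 10 × 2 = 20

Claimed value: 20
Correct: The correct gradient is 20.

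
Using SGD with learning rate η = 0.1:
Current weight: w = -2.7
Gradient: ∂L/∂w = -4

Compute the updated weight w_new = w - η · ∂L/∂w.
w_new = -2.3

w_new = w - η·∂L/∂w = -2.7 - 0.1×(-4) = -2.7 - (-0.4) = -2.3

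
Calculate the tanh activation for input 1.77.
0.9436

tanh(1.77) = (e^(1.77) - e^(-1.77))/(e^(1.77) + e^(-1.77)) = 0.9436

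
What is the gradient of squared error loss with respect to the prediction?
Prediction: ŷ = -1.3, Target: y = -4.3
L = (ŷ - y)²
∂L/∂ŷ = 6.0

∂L/∂ŷ = 2(ŷ - y) = 2(-1.3 - -4.3) = 2(3.0) = 6.0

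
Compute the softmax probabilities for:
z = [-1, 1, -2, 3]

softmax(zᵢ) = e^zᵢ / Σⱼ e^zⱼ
p = [0.0158, 0.1166, 0.0058, 0.8618]

exp(z) = [0.3679, 2.718, 0.1353, 20.09]
Sum = 23.31
p = [0.0158, 0.1166, 0.0058, 0.8618]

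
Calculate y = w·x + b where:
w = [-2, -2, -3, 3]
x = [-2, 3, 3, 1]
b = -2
y = -10

y = (-2)(-2) + (-2)(3) + (-3)(3) + (3)(1) + -2 = -10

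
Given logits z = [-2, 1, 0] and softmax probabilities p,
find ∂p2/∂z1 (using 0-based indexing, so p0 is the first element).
∂p2/∂z1 = -0.183

p = softmax(z) = [0.03512, 0.7054, 0.2595]
p2 = 0.2595, p1 = 0.7054

∂p2/∂z1 = -p2 × p1 = -0.2595 × 0.7054 = -0.183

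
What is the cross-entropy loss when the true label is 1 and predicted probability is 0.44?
L = 0.821

L = -1·log(0.44) - 0·log(0.56) = -log(0.44) = 0.821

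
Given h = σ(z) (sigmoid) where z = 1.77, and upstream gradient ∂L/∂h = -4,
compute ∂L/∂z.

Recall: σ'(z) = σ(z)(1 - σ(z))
∂L/∂z = -0.4974

σ(1.77) = 0.8545
σ'(1.77) = σ(1.77)(1 - σ(1.77)) = 0.8545 × 0.1455 = 0.1244
∂L/∂z = ∂L/∂h · σ'(z) = -4 × 0.1244 = -0.4974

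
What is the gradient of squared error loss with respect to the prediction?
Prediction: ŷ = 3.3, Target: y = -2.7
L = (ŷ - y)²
∂L/∂ŷ = 12.0

∂L/∂ŷ = 2(ŷ - y) = 2(3.3 - -2.7) = 2(6.0) = 12.0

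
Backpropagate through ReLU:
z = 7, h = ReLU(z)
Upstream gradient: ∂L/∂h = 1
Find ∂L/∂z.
∂L/∂z = 1

h = ReLU(7) = 7
Since z > 0: ∂h/∂z = 1
∂L/∂z = ∂L/∂h · ∂h/∂z = 1 × 1 = 1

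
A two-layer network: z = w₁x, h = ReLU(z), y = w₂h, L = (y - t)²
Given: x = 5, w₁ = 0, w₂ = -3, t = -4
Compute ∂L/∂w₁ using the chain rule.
∂L/∂w₁ = 0

Forward pass:
z = w₁x = 0×5 = 0
h = ReLU(0) = 0
y = w₂h = -3×0 = 0

Backward pass:
∂L/∂y = 2(y - t) = 2(0 - -4) = 8
∂y/∂h = w₂ = -3
∂h/∂z = 0 (ReLU derivative)
∂z/∂w₁ = x = 5

∂L/∂w₁ = 8 × -3 × 0 × 5 = 0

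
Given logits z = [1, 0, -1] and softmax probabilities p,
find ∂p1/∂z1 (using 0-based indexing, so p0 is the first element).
∂p1/∂z1 = 0.1848

p = softmax(z) = [0.6652, 0.2447, 0.09003]
p1 = 0.2447

∂p1/∂z1 = p1(1 - p1) = 0.2447 × (1 - 0.2447) = 0.1848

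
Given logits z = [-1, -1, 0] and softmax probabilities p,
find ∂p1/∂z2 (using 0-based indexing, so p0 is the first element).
∂p1/∂z2 = -0.1221

p = softmax(z) = [0.2119, 0.2119, 0.5761]
p1 = 0.2119, p2 = 0.5761

∂p1/∂z2 = -p1 × p2 = -0.2119 × 0.5761 = -0.1221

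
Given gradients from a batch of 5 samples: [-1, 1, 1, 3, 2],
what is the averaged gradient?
Average gradient = 1.2

Average = (1/5)(-1 + 1 + 1 + 3 + 2) = 6/5 = 1.2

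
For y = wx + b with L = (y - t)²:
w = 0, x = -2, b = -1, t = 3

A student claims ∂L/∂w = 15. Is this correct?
Incorrect

y = (0)(-2) + -1 = -1
∂L/∂y = 2(y - t) = 2(-1 - 3) = -8
∂y/∂w = x = -2
∂L/∂w = -8 × -2 = 16

Claimed value: 15
Incorrect: The correct gradient is 16.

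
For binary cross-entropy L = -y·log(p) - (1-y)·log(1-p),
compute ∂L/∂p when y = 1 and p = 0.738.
∂L/∂p = -1.355

∂L/∂p = -y/p + (1-y)/(1-p) = -1/0.738 + 0 = -1.355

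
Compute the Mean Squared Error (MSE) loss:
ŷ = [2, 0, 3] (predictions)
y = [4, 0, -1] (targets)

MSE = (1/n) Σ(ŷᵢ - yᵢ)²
MSE = 6.667

MSE = (1/3)((2-4)² + (0-0)² + (3--1)²) = (1/3)(4 + 0 + 16) = 6.667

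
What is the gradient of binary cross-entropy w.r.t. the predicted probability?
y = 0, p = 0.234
∂L/∂p = 1.305

∂L/∂p = -y/p + (1-y)/(1-p) = 0 + 1/0.766 = 1.305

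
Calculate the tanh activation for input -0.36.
-0.3452

tanh(-0.36) = (e^(-0.36) - e^(0.36))/(e^(-0.36) + e^(0.36)) = -0.3452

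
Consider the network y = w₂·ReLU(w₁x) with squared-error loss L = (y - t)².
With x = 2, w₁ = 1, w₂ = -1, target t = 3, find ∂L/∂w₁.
∂L/∂w₁ = 20

Forward pass:
z = w₁x = 1×2 = 2
h = ReLU(2) = 2
y = w₂h = -1×2 = -2

Backward pass:
∂L/∂y = 2(y - t) = 2(-2 - 3) = -10
∂y/∂h = w₂ = -1
∂h/∂z = 1 (ReLU derivative)
∂z/∂w₁ = x = 2

∂L/∂w₁ = -10 × -1 × 1 × 2 = 20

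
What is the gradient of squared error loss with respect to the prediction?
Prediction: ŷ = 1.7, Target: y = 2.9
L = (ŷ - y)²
∂L/∂ŷ = -2.4

∂L/∂ŷ = 2(ŷ - y) = 2(1.7 - 2.9) = 2(-1.2) = -2.4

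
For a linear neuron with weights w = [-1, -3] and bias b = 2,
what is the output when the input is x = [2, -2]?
y = 6

y = (-1)(2) + (-3)(-2) + 2 = 6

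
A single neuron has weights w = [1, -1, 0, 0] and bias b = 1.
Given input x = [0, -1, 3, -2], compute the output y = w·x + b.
y = 2

y = (1)(0) + (-1)(-1) + (0)(3) + (0)(-2) + 1 = 2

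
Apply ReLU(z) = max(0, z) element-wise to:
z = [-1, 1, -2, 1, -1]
h = [0, 1, 0, 1, 0]

ReLU applied element-wise: max(0,-1)=0, max(0,1)=1, max(0,-2)=0, max(0,1)=1, max(0,-1)=0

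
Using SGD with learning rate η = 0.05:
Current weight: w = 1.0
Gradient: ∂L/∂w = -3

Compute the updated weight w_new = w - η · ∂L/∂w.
w_new = 1.15

w_new = w - η·∂L/∂w = 1.0 - 0.05×(-3) = 1.0 - (-0.15) = 1.15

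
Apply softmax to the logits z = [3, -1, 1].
p = [0.8668, 0.0159, 0.1173]

exp(z) = [20.09, 0.3679, 2.718]
Sum = 23.17
p = [0.8668, 0.0159, 0.1173]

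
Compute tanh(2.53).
0.9874

tanh(2.53) = (e^(2.53) - e^(-2.53))/(e^(2.53) + e^(-2.53)) = 0.9874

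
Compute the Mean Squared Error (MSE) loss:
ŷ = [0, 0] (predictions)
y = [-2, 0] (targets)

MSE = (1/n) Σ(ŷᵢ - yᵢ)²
MSE = 2

MSE = (1/2)((0--2)² + (0-0)²) = (1/2)(4 + 0) = 2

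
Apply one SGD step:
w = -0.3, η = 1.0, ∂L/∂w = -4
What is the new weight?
w_new = 3.7

w_new = w - η·∂L/∂w = -0.3 - 1.0×(-4) = -0.3 - (-4) = 3.7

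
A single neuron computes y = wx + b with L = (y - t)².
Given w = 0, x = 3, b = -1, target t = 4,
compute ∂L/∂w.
∂L/∂w = -30

y = wx + b = (0)(3) + -1 = -1
∂L/∂y = 2(y - t) = 2(-1 - 4) = -10
∂y/∂w = x = 3
∂L/∂w = ∂L/∂y · ∂y/∂w = -10 × 3 = -30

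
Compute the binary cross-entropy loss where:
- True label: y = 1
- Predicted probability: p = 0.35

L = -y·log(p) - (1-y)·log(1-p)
L = 1.05

L = -1·log(0.35) - 0·log(0.65) = -log(0.35) = 1.05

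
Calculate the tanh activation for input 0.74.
0.6291

tanh(0.74) = (e^(0.74) - e^(-0.74))/(e^(0.74) + e^(-0.74)) = 0.6291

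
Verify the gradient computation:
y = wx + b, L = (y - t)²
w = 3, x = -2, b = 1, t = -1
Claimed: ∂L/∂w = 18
Incorrect

y = (3)(-2) + 1 = -5
∂L/∂y = 2(y - t) = 2(-5 - -1) = -8
∂y/∂w = x = -2
∂L/∂w = -8 × -2 = 16

Claimed value: 18
Incorrect: The correct gradient is 16.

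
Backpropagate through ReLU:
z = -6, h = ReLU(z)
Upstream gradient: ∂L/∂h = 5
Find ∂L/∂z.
∂L/∂z = 0

h = ReLU(-6) = 0
Since z < 0: ∂h/∂z = 0
∂L/∂z = ∂L/∂h · ∂h/∂z = 5 × 0 = 0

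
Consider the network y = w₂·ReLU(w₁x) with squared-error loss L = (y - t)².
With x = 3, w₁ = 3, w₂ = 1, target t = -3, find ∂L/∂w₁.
∂L/∂w₁ = 72

Forward pass:
z = w₁x = 3×3 = 9
h = ReLU(9) = 9
y = w₂h = 1×9 = 9

Backward pass:
∂L/∂y = 2(y - t) = 2(9 - -3) = 24
∂y/∂h = w₂ = 1
∂h/∂z = 1 (ReLU derivative)
∂z/∂w₁ = x = 3

∂L/∂w₁ = 24 × 1 × 1 × 3 = 72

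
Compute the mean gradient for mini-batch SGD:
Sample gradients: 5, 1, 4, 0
Average gradient = 2.5

Average = (1/4)(5 + 1 + 4 + 0) = 10/4 = 2.5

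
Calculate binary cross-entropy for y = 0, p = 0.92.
L = 2.526

L = -0·log(0.92) - 1·log(0.08) = -log(0.08) = 2.526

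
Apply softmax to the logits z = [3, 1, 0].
p = [0.8438, 0.1142, 0.042]

exp(z) = [20.09, 2.718, 1]
Sum = 23.8
p = [0.8438, 0.1142, 0.042]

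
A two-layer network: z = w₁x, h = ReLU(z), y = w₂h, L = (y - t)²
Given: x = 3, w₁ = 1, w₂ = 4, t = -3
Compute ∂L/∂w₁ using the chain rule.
∂L/∂w₁ = 360

Forward pass:
z = w₁x = 1×3 = 3
h = ReLU(3) = 3
y = w₂h = 4×3 = 12

Backward pass:
∂L/∂y = 2(y - t) = 2(12 - -3) = 30
∂y/∂h = w₂ = 4
∂h/∂z = 1 (ReLU derivative)
∂z/∂w₁ = x = 3

∂L/∂w₁ = 30 × 4 × 1 × 3 = 360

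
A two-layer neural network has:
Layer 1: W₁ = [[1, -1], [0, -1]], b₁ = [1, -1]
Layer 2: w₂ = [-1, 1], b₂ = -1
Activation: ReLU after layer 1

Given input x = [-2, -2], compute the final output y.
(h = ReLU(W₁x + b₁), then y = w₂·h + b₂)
y = -1

Layer 1 pre-activation: z₁ = [1, 1]
After ReLU: h = [1, 1]
Layer 2 output: y = -1×1 + 1×1 + -1 = -1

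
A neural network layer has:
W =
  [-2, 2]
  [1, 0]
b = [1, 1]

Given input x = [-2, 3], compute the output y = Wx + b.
y = [11, -1]

Wx = [-2×-2 + 2×3, 1×-2 + 0×3]
   = [10, -2]
y = Wx + b = [10 + 1, -2 + 1] = [11, -1]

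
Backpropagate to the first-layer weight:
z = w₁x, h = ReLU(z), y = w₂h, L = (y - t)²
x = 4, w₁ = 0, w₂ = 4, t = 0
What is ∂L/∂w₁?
∂L/∂w₁ = 0

Forward pass:
z = w₁x = 0×4 = 0
h = ReLU(0) = 0
y = w₂h = 4×0 = 0

Backward pass:
∂L/∂y = 2(y - t) = 2(0 - 0) = 0
∂y/∂h = w₂ = 4
∂h/∂z = 0 (ReLU derivative)
∂z/∂w₁ = x = 4

∂L/∂w₁ = 0 × 4 × 0 × 4 = 0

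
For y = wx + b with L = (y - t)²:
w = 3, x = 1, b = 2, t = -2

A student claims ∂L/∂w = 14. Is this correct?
Correct

y = (3)(1) + 2 = 5
∂L/∂y = 2(y - t) = 2(5 - -2) = 14
∂y/∂w = x = 1
∂L/∂w = 14 × 1 = 14

Claimed value: 14
Correct: The correct gradient is 14.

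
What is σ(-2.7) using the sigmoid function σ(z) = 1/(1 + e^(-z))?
0.06297

sigmoid(-2.7) = 1/(1 + e^(2.7)) = 1/(1 + 14.88) = 0.06297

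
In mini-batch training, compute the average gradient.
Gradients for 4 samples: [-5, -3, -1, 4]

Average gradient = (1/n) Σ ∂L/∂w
Average gradient = -1.25

Average = (1/4)(-5 + -3 + -1 + 4) = -5/4 = -1.25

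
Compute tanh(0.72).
0.6169

tanh(0.72) = (e^(0.72) - e^(-0.72))/(e^(0.72) + e^(-0.72)) = 0.6169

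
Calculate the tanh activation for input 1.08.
0.7932

tanh(1.08) = (e^(1.08) - e^(-1.08))/(e^(1.08) + e^(-1.08)) = 0.7932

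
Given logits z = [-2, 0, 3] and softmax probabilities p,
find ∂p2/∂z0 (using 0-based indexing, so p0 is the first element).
∂p2/∂z0 = -0.006036

p = softmax(z) = [0.006377, 0.04712, 0.9465]
p2 = 0.9465, p0 = 0.006377

∂p2/∂z0 = -p2 × p0 = -0.9465 × 0.006377 = -0.006036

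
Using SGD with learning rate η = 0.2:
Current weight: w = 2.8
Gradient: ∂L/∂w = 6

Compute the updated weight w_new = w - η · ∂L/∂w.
w_new = 1.6

w_new = w - η·∂L/∂w = 2.8 - 0.2×(6) = 2.8 - (1.2) = 1.6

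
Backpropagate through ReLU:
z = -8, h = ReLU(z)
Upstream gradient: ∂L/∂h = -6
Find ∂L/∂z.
∂L/∂z = 0

h = ReLU(-8) = 0
Since z < 0: ∂h/∂z = 0
∂L/∂z = ∂L/∂h · ∂h/∂z = -6 × 0 = 0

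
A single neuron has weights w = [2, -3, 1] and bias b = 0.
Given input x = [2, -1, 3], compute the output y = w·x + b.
y = 10

y = (2)(2) + (-3)(-1) + (1)(3) + 0 = 10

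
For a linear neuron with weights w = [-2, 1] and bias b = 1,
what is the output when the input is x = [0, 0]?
y = 1

y = (-2)(0) + (1)(0) + 1 = 1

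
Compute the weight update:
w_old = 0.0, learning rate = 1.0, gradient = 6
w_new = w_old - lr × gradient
w_new = -6

w_new = w - η·∂L/∂w = 0.0 - 1.0×(6) = 0.0 - (6) = -6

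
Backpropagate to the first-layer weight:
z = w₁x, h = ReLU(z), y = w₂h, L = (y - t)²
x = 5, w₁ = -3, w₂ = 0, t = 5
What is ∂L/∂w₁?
∂L/∂w₁ = 0

Forward pass:
z = w₁x = -3×5 = -15
h = ReLU(-15) = 0
y = w₂h = 0×0 = 0

Backward pass:
∂L/∂y = 2(y - t) = 2(0 - 5) = -10
∂y/∂h = w₂ = 0
∂h/∂z = 0 (ReLU derivative)
∂z/∂w₁ = x = 5

∂L/∂w₁ = -10 × 0 × 0 × 5 = 0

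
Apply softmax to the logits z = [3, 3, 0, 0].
p = [0.4763, 0.4763, 0.0237, 0.0237]

exp(z) = [20.09, 20.09, 1, 1]
Sum = 42.17
p = [0.4763, 0.4763, 0.0237, 0.0237]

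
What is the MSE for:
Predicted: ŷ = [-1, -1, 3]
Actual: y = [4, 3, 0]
MSE = 16.67

MSE = (1/3)((-1-4)² + (-1-3)² + (3-0)²) = (1/3)(25 + 16 + 9) = 16.67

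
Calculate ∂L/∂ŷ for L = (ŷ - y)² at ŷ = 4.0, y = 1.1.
∂L/∂ŷ = 5.8

∂L/∂ŷ = 2(ŷ - y) = 2(4.0 - 1.1) = 2(2.9) = 5.8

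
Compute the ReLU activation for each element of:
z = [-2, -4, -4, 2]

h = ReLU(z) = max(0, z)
h = [0, 0, 0, 2]

ReLU applied element-wise: max(0,-2)=0, max(0,-4)=0, max(0,-4)=0, max(0,2)=2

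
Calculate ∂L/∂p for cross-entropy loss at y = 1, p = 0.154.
∂L/∂p = -6.494

∂L/∂p = -y/p + (1-y)/(1-p) = -1/0.154 + 0 = -6.494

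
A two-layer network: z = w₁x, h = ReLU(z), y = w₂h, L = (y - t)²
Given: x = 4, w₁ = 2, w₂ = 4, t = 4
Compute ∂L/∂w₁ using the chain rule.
∂L/∂w₁ = 896

Forward pass:
z = w₁x = 2×4 = 8
h = ReLU(8) = 8
y = w₂h = 4×8 = 32

Backward pass:
∂L/∂y = 2(y - t) = 2(32 - 4) = 56
∂y/∂h = w₂ = 4
∂h/∂z = 1 (ReLU derivative)
∂z/∂w₁ = x = 4

∂L/∂w₁ = 56 × 4 × 1 × 4 = 896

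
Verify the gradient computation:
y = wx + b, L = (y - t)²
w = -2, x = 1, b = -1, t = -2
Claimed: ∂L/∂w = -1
Incorrect

y = (-2)(1) + -1 = -3
∂L/∂y = 2(y - t) = 2(-3 - -2) = -2
∂y/∂w = x = 1
∂L/∂w = -2 × 1 = -2

Claimed value: -1
Incorrect: The correct gradient is -2.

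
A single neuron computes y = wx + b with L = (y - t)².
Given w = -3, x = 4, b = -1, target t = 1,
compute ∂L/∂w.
∂L/∂w = -112

y = wx + b = (-3)(4) + -1 = -13
∂L/∂y = 2(y - t) = 2(-13 - 1) = -28
∂y/∂w = x = 4
∂L/∂w = ∂L/∂y · ∂y/∂w = -28 × 4 = -112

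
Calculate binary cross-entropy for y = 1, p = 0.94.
L = 0.06188

L = -1·log(0.94) - 0·log(0.06) = -log(0.94) = 0.06188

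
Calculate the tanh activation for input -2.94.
-0.9944

tanh(-2.94) = (e^(-2.94) - e^(2.94))/(e^(-2.94) + e^(2.94)) = -0.9944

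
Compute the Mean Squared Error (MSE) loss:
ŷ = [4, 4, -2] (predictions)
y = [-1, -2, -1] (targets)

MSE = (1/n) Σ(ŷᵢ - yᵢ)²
MSE = 20.67

MSE = (1/3)((4--1)² + (4--2)² + (-2--1)²) = (1/3)(25 + 36 + 1) = 20.67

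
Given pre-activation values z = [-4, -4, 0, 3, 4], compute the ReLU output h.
h = [0, 0, 0, 3, 4]

ReLU applied element-wise: max(0,-4)=0, max(0,-4)=0, max(0,0)=0, max(0,3)=3, max(0,4)=4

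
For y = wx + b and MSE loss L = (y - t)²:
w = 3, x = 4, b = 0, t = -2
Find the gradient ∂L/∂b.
∂L/∂b = 28

y = wx + b = (3)(4) + 0 = 12
∂L/∂y = 2(y - t) = 2(12 - -2) = 28
∂y/∂b = 1
∂L/∂b = ∂L/∂y · ∂y/∂b = 28 × 1 = 28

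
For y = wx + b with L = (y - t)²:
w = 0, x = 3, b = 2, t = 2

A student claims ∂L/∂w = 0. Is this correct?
Correct

y = (0)(3) + 2 = 2
∂L/∂y = 2(y - t) = 2(2 - 2) = 0
∂y/∂w = x = 3
∂L/∂w = 0 × 3 = 0

Claimed value: 0
Correct: The correct gradient is 0.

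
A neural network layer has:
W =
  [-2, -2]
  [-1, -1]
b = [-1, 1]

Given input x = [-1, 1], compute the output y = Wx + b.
y = [-1, 1]

Wx = [-2×-1 + -2×1, -1×-1 + -1×1]
   = [0, 0]
y = Wx + b = [0 + -1, 0 + 1] = [-1, 1]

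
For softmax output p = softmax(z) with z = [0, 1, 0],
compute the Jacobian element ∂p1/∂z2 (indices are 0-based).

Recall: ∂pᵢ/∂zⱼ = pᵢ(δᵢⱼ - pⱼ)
∂p1/∂z2 = -0.1221

p = softmax(z) = [0.2119, 0.5761, 0.2119]
p1 = 0.5761, p2 = 0.2119

∂p1/∂z2 = -p1 × p2 = -0.5761 × 0.2119 = -0.1221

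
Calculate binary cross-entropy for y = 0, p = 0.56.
L = 0.821

L = -0·log(0.56) - 1·log(0.44) = -log(0.44) = 0.821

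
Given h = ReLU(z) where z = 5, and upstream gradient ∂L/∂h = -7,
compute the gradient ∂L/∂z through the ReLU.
∂L/∂z = -7

h = ReLU(5) = 5
Since z > 0: ∂h/∂z = 1
∂L/∂z = ∂L/∂h · ∂h/∂z = -7 × 1 = -7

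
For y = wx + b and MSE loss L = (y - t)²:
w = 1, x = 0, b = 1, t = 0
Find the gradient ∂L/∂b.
∂L/∂b = 2

y = wx + b = (1)(0) + 1 = 1
∂L/∂y = 2(y - t) = 2(1 - 0) = 2
∂y/∂b = 1
∂L/∂b = ∂L/∂y · ∂y/∂b = 2 × 1 = 2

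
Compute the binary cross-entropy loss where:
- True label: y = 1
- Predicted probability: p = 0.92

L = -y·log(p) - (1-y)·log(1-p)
L = 0.08338

L = -1·log(0.92) - 0·log(0.08) = -log(0.92) = 0.08338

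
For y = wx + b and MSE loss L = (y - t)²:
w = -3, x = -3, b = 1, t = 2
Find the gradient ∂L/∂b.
∂L/∂b = 16

y = wx + b = (-3)(-3) + 1 = 10
∂L/∂y = 2(y - t) = 2(10 - 2) = 16
∂y/∂b = 1
∂L/∂b = ∂L/∂y · ∂y/∂b = 16 × 1 = 16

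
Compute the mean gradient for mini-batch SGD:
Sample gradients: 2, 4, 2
Average gradient = 2.667

Average = (1/3)(2 + 4 + 2) = 8/3 = 2.667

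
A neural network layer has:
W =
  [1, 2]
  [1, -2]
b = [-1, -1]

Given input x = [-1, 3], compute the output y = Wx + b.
y = [4, -8]

Wx = [1×-1 + 2×3, 1×-1 + -2×3]
   = [5, -7]
y = Wx + b = [5 + -1, -7 + -1] = [4, -8]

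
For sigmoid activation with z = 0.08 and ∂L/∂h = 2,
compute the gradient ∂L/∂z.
∂L/∂z = 0.4992

σ(0.08) = 0.52
σ'(0.08) = σ(0.08)(1 - σ(0.08)) = 0.52 × 0.48 = 0.2496
∂L/∂z = ∂L/∂h · σ'(z) = 2 × 0.2496 = 0.4992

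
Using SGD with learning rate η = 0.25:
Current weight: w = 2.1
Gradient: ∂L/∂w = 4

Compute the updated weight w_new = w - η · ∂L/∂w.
w_new = 1.1

w_new = w - η·∂L/∂w = 2.1 - 0.25×(4) = 2.1 - (1) = 1.1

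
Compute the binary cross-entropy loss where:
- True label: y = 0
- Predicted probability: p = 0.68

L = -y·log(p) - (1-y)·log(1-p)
L = 1.139

L = -0·log(0.68) - 1·log(0.32) = -log(0.32) = 1.139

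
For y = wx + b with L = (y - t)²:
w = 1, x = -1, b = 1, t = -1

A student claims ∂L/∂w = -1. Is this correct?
Incorrect

y = (1)(-1) + 1 = 0
∂L/∂y = 2(y - t) = 2(0 - -1) = 2
∂y/∂w = x = -1
∂L/∂w = 2 × -1 = -2

Claimed value: -1
Incorrect: The correct gradient is -2.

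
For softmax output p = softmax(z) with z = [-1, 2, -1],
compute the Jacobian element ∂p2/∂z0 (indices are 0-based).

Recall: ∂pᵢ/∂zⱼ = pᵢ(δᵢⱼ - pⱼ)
∂p2/∂z0 = -0.00205

p = softmax(z) = [0.04528, 0.9094, 0.04528]
p2 = 0.04528, p0 = 0.04528

∂p2/∂z0 = -p2 × p0 = -0.04528 × 0.04528 = -0.00205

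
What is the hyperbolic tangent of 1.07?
0.7895

tanh(1.07) = (e^(1.07) - e^(-1.07))/(e^(1.07) + e^(-1.07)) = 0.7895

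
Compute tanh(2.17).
0.9743

tanh(2.17) = (e^(2.17) - e^(-2.17))/(e^(2.17) + e^(-2.17)) = 0.9743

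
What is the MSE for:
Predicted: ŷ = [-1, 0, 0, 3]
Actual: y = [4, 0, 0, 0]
MSE = 8.5

MSE = (1/4)((-1-4)² + (0-0)² + (0-0)² + (3-0)²) = (1/4)(25 + 0 + 0 + 9) = 8.5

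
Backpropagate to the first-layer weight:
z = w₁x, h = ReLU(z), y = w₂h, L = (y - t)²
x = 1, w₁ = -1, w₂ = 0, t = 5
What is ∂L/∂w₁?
∂L/∂w₁ = 0

Forward pass:
z = w₁x = -1×1 = -1
h = ReLU(-1) = 0
y = w₂h = 0×0 = 0

Backward pass:
∂L/∂y = 2(y - t) = 2(0 - 5) = -10
∂y/∂h = w₂ = 0
∂h/∂z = 0 (ReLU derivative)
∂z/∂w₁ = x = 1

∂L/∂w₁ = -10 × 0 × 0 × 1 = 0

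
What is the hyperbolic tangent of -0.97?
-0.7487

tanh(-0.97) = (e^(-0.97) - e^(0.97))/(e^(-0.97) + e^(0.97)) = -0.7487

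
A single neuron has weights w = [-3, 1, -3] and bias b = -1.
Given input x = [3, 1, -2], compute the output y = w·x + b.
y = -3

y = (-3)(3) + (1)(1) + (-3)(-2) + -1 = -3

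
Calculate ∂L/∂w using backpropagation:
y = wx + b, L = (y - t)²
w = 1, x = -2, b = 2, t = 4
∂L/∂w = 16

y = wx + b = (1)(-2) + 2 = 0
∂L/∂y = 2(y - t) = 2(0 - 4) = -8
∂y/∂w = x = -2
∂L/∂w = ∂L/∂y · ∂y/∂w = -8 × -2 = 16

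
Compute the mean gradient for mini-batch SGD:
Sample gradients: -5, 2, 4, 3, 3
Average gradient = 1.4

Average = (1/5)(-5 + 2 + 4 + 3 + 3) = 7/5 = 1.4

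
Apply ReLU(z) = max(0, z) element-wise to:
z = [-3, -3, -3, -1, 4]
h = [0, 0, 0, 0, 4]

ReLU applied element-wise: max(0,-3)=0, max(0,-3)=0, max(0,-3)=0, max(0,-1)=0, max(0,4)=4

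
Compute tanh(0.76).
0.6411

tanh(0.76) = (e^(0.76) - e^(-0.76))/(e^(0.76) + e^(-0.76)) = 0.6411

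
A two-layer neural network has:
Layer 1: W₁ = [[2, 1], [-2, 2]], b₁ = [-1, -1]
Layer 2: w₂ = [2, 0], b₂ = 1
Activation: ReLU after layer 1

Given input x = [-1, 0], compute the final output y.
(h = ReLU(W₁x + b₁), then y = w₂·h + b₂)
y = 1

Layer 1 pre-activation: z₁ = [-3, 1]
After ReLU: h = [0, 1]
Layer 2 output: y = 2×0 + 0×1 + 1 = 1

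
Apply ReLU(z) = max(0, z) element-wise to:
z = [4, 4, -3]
h = [4, 4, 0]

ReLU applied element-wise: max(0,4)=4, max(0,4)=4, max(0,-3)=0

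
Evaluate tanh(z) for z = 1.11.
0.8041

tanh(1.11) = (e^(1.11) - e^(-1.11))/(e^(1.11) + e^(-1.11)) = 0.8041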